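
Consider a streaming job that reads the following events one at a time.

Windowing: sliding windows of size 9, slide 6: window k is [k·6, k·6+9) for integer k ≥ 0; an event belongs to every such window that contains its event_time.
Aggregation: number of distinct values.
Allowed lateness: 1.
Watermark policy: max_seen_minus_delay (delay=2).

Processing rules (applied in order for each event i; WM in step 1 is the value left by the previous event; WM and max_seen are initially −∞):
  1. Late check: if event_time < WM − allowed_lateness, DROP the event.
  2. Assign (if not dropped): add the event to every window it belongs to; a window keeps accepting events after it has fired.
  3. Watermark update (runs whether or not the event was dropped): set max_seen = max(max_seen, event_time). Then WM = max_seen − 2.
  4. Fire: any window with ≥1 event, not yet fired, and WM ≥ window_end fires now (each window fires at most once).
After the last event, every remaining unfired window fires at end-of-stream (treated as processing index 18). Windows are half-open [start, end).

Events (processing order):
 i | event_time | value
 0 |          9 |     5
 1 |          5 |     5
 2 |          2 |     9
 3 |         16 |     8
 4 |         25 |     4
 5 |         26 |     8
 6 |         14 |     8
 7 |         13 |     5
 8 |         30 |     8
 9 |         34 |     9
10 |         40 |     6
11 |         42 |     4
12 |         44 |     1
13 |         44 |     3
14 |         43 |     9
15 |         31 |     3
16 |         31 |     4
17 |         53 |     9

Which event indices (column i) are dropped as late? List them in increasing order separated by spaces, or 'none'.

i=0 t=9 v=5: → [6,15); WM=7
i=1 t=5 v=5: DROP (t<7-1); WM=7
i=2 t=2 v=9: DROP (t<7-1); WM=7
i=3 t=16 v=8: → [12,21); WM=14
i=4 t=25 v=4: → [24,33),[18,27); WM=23; [6,15) fires=1 [12,21) fires=1
i=5 t=26 v=8: → [24,33),[18,27); WM=24
i=6 t=14 v=8: DROP (t<24-1); WM=24
i=7 t=13 v=5: DROP (t<24-1); WM=24
i=8 t=30 v=8: → [30,39),[24,33); WM=28; [18,27) fires=2
i=9 t=34 v=9: → [30,39); WM=32
i=10 t=40 v=6: → [36,45); WM=38; [24,33) fires=2
i=11 t=42 v=4: → [42,51),[36,45); WM=40; [30,39) fires=2
i=12 t=44 v=1: → [42,51),[36,45); WM=42
i=13 t=44 v=3: → [42,51),[36,45); WM=42
i=14 t=43 v=9: → [42,51),[36,45); WM=42
i=15 t=31 v=3: DROP (t<42-1); WM=42
i=16 t=31 v=4: DROP (t<42-1); WM=42
i=17 t=53 v=9: → [48,57); WM=51; [36,45) fires=5 [42,51) fires=4

1 2 6 7 15 16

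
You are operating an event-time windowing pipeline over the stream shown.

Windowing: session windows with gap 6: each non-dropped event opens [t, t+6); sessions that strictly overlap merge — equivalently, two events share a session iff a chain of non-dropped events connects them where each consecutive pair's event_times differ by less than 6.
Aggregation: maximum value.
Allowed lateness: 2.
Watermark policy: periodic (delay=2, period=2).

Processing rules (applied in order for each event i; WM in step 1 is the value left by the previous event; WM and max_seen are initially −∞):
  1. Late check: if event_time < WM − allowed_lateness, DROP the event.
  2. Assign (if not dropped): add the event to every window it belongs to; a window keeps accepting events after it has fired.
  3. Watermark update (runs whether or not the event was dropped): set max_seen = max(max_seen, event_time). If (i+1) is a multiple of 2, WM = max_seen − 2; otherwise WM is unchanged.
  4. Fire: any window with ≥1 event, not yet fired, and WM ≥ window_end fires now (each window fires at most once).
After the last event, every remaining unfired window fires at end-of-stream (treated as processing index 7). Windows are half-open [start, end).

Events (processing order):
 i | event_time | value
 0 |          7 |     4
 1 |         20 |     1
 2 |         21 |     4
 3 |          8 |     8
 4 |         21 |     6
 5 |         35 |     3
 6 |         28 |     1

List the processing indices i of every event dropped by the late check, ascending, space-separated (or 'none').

3 6

i=0 t=7 v=4: → [7,13); WM=−∞
i=1 t=20 v=1: → [20,26); WM=18
i=2 t=21 v=4: → [20,27); WM=18
i=3 t=8 v=8: DROP (t<18-2); WM=19
i=4 t=21 v=6: → [20,27); WM=19
i=5 t=35 v=3: → [35,41); WM=33
i=6 t=28 v=1: DROP (t<33-2); WM=33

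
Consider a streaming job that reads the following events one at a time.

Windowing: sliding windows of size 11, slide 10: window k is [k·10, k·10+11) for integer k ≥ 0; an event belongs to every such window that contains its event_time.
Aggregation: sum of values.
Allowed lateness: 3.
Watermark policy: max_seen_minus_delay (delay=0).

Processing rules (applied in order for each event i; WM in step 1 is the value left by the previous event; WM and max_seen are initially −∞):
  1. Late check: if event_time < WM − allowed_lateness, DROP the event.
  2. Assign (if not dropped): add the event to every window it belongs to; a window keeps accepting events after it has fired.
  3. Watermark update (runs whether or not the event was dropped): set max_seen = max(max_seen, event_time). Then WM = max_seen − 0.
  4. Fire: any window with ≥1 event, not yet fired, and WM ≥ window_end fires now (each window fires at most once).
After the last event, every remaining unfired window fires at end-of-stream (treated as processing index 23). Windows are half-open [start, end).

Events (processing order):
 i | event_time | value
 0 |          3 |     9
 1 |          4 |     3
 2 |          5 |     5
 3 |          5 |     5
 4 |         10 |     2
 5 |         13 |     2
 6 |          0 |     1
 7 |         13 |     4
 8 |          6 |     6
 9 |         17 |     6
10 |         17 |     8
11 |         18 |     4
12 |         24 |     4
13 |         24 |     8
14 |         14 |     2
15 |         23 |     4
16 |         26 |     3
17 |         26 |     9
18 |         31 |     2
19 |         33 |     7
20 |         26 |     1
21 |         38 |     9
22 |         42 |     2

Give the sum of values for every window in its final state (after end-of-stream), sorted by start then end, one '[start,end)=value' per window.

i=0 t=3 v=9: → [0,11); WM=3
i=1 t=4 v=3: → [0,11); WM=4
i=2 t=5 v=5: → [0,11); WM=5
i=3 t=5 v=5: → [0,11); WM=5
i=4 t=10 v=2: → [10,21),[0,11); WM=10
i=5 t=13 v=2: → [10,21); WM=13; [0,11) fires=24
i=6 t=0 v=1: DROP (t<13-3); WM=13
i=7 t=13 v=4: → [10,21); WM=13
i=8 t=6 v=6: DROP (t<13-3); WM=13
i=9 t=17 v=6: → [10,21); WM=17
i=10 t=17 v=8: → [10,21); WM=17
i=11 t=18 v=4: → [10,21); WM=18
i=12 t=24 v=4: → [20,31); WM=24; [10,21) fires=26
i=13 t=24 v=8: → [20,31); WM=24
i=14 t=14 v=2: DROP (t<24-3); WM=24
i=15 t=23 v=4: → [20,31); WM=24
i=16 t=26 v=3: → [20,31); WM=26
i=17 t=26 v=9: → [20,31); WM=26
i=18 t=31 v=2: → [30,41); WM=31; [20,31) fires=28
i=19 t=33 v=7: → [30,41); WM=33
i=20 t=26 v=1: DROP (t<33-3); WM=33
i=21 t=38 v=9: → [30,41); WM=38
i=22 t=42 v=2: → [40,51); WM=42; [30,41) fires=18

[0,11)=24 [10,21)=26 [20,31)=28 [30,41)=18 [40,51)=2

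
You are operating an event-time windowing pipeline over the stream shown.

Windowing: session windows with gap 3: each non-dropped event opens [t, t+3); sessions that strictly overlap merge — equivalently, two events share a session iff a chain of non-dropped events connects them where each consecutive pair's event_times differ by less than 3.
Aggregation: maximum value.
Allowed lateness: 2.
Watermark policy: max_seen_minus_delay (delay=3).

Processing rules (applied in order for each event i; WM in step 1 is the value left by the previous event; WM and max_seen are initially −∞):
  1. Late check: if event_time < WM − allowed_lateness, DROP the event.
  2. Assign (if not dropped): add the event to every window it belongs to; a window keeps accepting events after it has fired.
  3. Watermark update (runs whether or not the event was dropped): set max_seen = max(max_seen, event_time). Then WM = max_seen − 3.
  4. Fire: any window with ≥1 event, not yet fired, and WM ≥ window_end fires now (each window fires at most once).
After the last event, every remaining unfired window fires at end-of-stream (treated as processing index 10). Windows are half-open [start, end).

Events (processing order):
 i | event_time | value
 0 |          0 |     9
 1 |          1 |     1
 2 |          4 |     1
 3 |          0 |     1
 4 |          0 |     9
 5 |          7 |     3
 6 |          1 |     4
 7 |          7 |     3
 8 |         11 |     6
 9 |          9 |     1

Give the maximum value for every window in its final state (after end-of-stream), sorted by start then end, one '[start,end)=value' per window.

[0,4)=9 [4,7)=1 [7,14)=6

i=0 t=0 v=9: → [0,3); WM=-3
i=1 t=1 v=1: → [0,4); WM=-2
i=2 t=4 v=1: → [4,7); WM=1
i=3 t=0 v=1: → [0,4); WM=1
i=4 t=0 v=9: → [0,4); WM=1
i=5 t=7 v=3: → [7,10); WM=4
i=6 t=1 v=4: DROP (t<4-2); WM=4
i=7 t=7 v=3: → [7,10); WM=4
i=8 t=11 v=6: → [11,14); WM=8
i=9 t=9 v=1: → [7,14); WM=8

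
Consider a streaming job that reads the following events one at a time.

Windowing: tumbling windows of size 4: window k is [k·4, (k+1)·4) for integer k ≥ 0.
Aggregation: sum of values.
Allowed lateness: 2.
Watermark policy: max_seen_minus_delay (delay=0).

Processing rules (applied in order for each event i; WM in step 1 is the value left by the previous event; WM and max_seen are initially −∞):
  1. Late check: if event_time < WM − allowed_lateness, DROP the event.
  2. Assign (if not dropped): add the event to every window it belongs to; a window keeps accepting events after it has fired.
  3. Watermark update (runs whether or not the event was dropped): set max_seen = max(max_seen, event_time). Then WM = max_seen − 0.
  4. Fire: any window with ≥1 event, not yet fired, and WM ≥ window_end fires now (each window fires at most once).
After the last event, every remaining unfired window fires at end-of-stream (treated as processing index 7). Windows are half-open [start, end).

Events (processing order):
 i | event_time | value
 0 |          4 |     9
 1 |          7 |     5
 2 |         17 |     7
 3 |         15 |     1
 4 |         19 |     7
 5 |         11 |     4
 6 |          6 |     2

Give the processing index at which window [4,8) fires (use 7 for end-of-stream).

2

i=0 t=4 v=9: → [4,8); WM=4
i=1 t=7 v=5: → [4,8); WM=7
i=2 t=17 v=7: → [16,20); WM=17; [4,8) fires=14
i=3 t=15 v=1: → [12,16); WM=17; [12,16) fires=1
i=4 t=19 v=7: → [16,20); WM=19
i=5 t=11 v=4: DROP (t<19-2); WM=19
i=6 t=6 v=2: DROP (t<19-2); WM=19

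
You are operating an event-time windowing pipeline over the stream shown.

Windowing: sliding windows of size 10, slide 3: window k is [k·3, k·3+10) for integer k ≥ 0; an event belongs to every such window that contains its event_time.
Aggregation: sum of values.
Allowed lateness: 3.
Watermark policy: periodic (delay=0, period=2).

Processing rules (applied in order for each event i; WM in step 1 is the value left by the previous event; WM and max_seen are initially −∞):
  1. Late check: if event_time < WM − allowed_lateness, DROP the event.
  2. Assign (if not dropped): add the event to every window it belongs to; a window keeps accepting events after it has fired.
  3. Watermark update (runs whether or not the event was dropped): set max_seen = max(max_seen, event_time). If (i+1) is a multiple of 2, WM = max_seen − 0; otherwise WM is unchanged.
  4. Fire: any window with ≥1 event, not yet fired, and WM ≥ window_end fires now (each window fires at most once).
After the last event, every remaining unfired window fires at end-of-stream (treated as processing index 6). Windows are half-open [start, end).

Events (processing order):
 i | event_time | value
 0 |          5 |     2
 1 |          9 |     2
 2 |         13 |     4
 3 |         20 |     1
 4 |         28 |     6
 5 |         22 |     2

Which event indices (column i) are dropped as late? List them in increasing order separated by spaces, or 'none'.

i=0 t=5 v=2: → [3,13),[0,10); WM=−∞
i=1 t=9 v=2: → [9,19),[6,16),[3,13),[0,10); WM=9
i=2 t=13 v=4: → [12,22),[9,19),[6,16); WM=9
i=3 t=20 v=1: → [18,28),[15,25),[12,22); WM=20; [0,10) fires=4 [3,13) fires=4 [6,16) fires=6 [9,19) fires=6
i=4 t=28 v=6: → [27,37),[24,34),[21,31); WM=20
i=5 t=22 v=2: → [21,31),[18,28),[15,25); WM=28; [12,22) fires=5 [15,25) fires=3 [18,28) fires=3

none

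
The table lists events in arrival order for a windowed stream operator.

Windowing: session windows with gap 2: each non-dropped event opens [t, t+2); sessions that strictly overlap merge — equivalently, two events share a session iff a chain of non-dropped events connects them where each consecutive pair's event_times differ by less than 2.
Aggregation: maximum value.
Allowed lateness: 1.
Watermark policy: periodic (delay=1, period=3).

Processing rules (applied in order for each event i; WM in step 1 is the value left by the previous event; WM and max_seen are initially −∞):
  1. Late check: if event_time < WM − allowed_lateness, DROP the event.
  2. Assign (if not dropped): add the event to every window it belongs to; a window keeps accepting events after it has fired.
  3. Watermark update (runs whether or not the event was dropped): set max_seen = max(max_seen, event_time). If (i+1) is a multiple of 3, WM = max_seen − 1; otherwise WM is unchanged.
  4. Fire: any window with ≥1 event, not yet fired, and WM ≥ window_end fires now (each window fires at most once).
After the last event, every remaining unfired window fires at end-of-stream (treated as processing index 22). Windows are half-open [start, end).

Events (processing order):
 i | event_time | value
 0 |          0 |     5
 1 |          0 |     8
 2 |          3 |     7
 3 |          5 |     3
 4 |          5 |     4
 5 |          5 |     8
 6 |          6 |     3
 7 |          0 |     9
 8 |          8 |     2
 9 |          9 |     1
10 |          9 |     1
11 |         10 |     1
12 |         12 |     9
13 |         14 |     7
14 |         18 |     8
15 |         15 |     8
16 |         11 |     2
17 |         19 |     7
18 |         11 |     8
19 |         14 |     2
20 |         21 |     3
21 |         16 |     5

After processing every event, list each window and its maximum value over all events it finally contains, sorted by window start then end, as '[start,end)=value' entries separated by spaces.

[0,2)=8 [3,5)=7 [5,8)=8 [8,12)=2 [12,14)=9 [14,16)=7 [18,21)=8 [21,23)=3

i=0 t=0 v=5: → [0,2); WM=−∞
i=1 t=0 v=8: → [0,2); WM=−∞
i=2 t=3 v=7: → [3,5); WM=2
i=3 t=5 v=3: → [5,7); WM=2
i=4 t=5 v=4: → [5,7); WM=2
i=5 t=5 v=8: → [5,7); WM=4
i=6 t=6 v=3: → [5,8); WM=4
i=7 t=0 v=9: DROP (t<4-1); WM=4
i=8 t=8 v=2: → [8,10); WM=7
i=9 t=9 v=1: → [8,11); WM=7
i=10 t=9 v=1: → [8,11); WM=7
i=11 t=10 v=1: → [8,12); WM=9
i=12 t=12 v=9: → [12,14); WM=9
i=13 t=14 v=7: → [14,16); WM=9
i=14 t=18 v=8: → [18,20); WM=17
i=15 t=15 v=8: DROP (t<17-1); WM=17
i=16 t=11 v=2: DROP (t<17-1); WM=17
i=17 t=19 v=7: → [18,21); WM=18
i=18 t=11 v=8: DROP (t<18-1); WM=18
i=19 t=14 v=2: DROP (t<18-1); WM=18
i=20 t=21 v=3: → [21,23); WM=20
i=21 t=16 v=5: DROP (t<20-1); WM=20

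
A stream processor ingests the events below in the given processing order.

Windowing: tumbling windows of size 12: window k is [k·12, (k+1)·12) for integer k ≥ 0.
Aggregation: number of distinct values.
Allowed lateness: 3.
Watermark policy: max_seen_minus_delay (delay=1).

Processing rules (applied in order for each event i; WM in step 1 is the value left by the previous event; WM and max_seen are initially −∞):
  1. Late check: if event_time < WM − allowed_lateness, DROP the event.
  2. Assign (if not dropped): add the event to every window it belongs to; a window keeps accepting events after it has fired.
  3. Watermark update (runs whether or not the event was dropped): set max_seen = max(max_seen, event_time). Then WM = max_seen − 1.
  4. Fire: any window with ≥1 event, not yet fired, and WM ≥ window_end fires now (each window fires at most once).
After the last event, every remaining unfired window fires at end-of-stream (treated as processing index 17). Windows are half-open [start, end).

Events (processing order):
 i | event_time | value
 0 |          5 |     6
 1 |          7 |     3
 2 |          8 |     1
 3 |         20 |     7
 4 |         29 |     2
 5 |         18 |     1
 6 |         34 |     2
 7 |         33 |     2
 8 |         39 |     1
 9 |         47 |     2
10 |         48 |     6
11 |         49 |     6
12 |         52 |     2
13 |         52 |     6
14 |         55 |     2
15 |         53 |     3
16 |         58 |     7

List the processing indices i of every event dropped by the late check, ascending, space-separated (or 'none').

5

i=0 t=5 v=6: → [0,12); WM=4
i=1 t=7 v=3: → [0,12); WM=6
i=2 t=8 v=1: → [0,12); WM=7
i=3 t=20 v=7: → [12,24); WM=19; [0,12) fires=3
i=4 t=29 v=2: → [24,36); WM=28; [12,24) fires=1
i=5 t=18 v=1: DROP (t<28-3); WM=28
i=6 t=34 v=2: → [24,36); WM=33
i=7 t=33 v=2: → [24,36); WM=33
i=8 t=39 v=1: → [36,48); WM=38; [24,36) fires=1
i=9 t=47 v=2: → [36,48); WM=46
i=10 t=48 v=6: → [48,60); WM=47
i=11 t=49 v=6: → [48,60); WM=48; [36,48) fires=2
i=12 t=52 v=2: → [48,60); WM=51
i=13 t=52 v=6: → [48,60); WM=51
i=14 t=55 v=2: → [48,60); WM=54
i=15 t=53 v=3: → [48,60); WM=54
i=16 t=58 v=7: → [48,60); WM=57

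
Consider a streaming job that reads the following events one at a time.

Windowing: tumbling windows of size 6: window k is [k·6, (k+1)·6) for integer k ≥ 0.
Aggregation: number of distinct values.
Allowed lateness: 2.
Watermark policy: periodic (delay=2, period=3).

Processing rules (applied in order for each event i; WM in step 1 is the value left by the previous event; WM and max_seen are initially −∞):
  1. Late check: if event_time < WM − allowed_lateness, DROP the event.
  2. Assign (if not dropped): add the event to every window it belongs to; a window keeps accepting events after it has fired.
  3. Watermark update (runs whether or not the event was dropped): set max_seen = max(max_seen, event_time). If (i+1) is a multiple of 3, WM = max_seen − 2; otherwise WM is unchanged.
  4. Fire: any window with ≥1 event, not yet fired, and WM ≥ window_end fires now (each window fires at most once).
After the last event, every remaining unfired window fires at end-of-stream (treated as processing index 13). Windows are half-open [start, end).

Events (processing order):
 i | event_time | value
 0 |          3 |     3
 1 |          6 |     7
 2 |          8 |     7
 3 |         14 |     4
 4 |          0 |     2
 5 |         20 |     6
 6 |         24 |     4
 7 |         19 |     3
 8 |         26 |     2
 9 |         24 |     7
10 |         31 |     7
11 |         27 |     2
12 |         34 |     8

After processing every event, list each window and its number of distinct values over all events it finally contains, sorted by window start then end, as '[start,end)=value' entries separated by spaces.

i=0 t=3 v=3: → [0,6); WM=−∞
i=1 t=6 v=7: → [6,12); WM=−∞
i=2 t=8 v=7: → [6,12); WM=6; [0,6) fires=1
i=3 t=14 v=4: → [12,18); WM=6
i=4 t=0 v=2: DROP (t<6-2); WM=6
i=5 t=20 v=6: → [18,24); WM=18; [6,12) fires=1 [12,18) fires=1
i=6 t=24 v=4: → [24,30); WM=18
i=7 t=19 v=3: → [18,24); WM=18
i=8 t=26 v=2: → [24,30); WM=24; [18,24) fires=2
i=9 t=24 v=7: → [24,30); WM=24
i=10 t=31 v=7: → [30,36); WM=24
i=11 t=27 v=2: → [24,30); WM=29
i=12 t=34 v=8: → [30,36); WM=29

[0,6)=1 [6,12)=1 [12,18)=1 [18,24)=2 [24,30)=3 [30,36)=2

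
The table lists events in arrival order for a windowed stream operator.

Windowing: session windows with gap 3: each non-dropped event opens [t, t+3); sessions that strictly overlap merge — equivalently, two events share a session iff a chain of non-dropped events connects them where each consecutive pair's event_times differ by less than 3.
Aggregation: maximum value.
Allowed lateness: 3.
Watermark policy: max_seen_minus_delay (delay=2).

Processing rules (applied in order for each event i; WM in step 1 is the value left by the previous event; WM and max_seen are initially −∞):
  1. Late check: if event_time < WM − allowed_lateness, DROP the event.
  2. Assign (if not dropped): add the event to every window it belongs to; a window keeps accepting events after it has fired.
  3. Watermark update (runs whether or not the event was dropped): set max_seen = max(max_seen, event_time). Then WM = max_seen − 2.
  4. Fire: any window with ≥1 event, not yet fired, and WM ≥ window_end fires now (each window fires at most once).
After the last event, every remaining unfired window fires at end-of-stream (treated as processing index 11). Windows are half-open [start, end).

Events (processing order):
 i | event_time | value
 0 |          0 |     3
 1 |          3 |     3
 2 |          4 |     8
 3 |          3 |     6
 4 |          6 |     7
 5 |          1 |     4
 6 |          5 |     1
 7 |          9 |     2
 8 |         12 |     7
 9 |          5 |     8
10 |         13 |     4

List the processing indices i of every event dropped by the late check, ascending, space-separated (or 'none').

i=0 t=0 v=3: → [0,3); WM=-2
i=1 t=3 v=3: → [3,6); WM=1
i=2 t=4 v=8: → [3,7); WM=2
i=3 t=3 v=6: → [3,7); WM=2
i=4 t=6 v=7: → [3,9); WM=4
i=5 t=1 v=4: → [0,9); WM=4
i=6 t=5 v=1: → [0,9); WM=4
i=7 t=9 v=2: → [9,12); WM=7
i=8 t=12 v=7: → [12,15); WM=10
i=9 t=5 v=8: DROP (t<10-3); WM=10
i=10 t=13 v=4: → [12,16); WM=11

9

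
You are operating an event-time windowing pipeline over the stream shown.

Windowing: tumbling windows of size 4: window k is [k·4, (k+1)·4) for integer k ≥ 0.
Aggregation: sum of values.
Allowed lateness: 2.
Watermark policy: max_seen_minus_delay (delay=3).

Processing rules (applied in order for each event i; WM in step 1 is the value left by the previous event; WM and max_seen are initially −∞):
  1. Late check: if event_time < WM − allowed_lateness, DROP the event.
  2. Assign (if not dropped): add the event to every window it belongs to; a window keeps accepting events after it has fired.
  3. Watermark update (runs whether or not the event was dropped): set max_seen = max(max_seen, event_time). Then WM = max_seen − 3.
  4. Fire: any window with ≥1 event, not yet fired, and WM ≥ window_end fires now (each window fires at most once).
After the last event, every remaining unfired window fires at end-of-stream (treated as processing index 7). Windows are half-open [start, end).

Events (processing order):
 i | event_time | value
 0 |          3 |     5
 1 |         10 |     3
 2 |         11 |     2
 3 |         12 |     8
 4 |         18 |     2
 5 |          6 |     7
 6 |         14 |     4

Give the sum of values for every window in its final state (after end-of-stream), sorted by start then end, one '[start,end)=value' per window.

i=0 t=3 v=5: → [0,4); WM=0
i=1 t=10 v=3: → [8,12); WM=7; [0,4) fires=5
i=2 t=11 v=2: → [8,12); WM=8
i=3 t=12 v=8: → [12,16); WM=9
i=4 t=18 v=2: → [16,20); WM=15; [8,12) fires=5
i=5 t=6 v=7: DROP (t<15-2); WM=15
i=6 t=14 v=4: → [12,16); WM=15

[0,4)=5 [8,12)=5 [12,16)=12 [16,20)=2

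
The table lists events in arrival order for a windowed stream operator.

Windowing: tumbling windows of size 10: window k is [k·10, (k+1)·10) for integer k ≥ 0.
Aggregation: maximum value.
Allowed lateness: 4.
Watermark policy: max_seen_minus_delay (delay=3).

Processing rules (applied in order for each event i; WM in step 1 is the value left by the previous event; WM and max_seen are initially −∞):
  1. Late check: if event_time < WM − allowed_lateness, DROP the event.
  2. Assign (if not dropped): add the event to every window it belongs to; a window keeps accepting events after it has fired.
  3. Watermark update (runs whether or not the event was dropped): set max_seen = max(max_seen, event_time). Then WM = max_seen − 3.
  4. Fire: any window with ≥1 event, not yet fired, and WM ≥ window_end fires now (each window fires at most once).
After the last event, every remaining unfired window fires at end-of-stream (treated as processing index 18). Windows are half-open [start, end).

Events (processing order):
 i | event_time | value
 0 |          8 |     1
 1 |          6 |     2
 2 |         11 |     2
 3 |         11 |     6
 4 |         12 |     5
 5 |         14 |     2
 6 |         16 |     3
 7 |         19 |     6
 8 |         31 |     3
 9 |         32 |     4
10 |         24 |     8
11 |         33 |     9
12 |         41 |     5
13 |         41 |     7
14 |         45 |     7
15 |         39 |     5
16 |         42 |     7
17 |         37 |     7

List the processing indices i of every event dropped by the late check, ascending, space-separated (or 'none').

i=0 t=8 v=1: → [0,10); WM=5
i=1 t=6 v=2: → [0,10); WM=5
i=2 t=11 v=2: → [10,20); WM=8
i=3 t=11 v=6: → [10,20); WM=8
i=4 t=12 v=5: → [10,20); WM=9
i=5 t=14 v=2: → [10,20); WM=11; [0,10) fires=2
i=6 t=16 v=3: → [10,20); WM=13
i=7 t=19 v=6: → [10,20); WM=16
i=8 t=31 v=3: → [30,40); WM=28; [10,20) fires=6
i=9 t=32 v=4: → [30,40); WM=29
i=10 t=24 v=8: DROP (t<29-4); WM=29
i=11 t=33 v=9: → [30,40); WM=30
i=12 t=41 v=5: → [40,50); WM=38
i=13 t=41 v=7: → [40,50); WM=38
i=14 t=45 v=7: → [40,50); WM=42; [30,40) fires=9
i=15 t=39 v=5: → [30,40); WM=42
i=16 t=42 v=7: → [40,50); WM=42
i=17 t=37 v=7: DROP (t<42-4); WM=42

10 17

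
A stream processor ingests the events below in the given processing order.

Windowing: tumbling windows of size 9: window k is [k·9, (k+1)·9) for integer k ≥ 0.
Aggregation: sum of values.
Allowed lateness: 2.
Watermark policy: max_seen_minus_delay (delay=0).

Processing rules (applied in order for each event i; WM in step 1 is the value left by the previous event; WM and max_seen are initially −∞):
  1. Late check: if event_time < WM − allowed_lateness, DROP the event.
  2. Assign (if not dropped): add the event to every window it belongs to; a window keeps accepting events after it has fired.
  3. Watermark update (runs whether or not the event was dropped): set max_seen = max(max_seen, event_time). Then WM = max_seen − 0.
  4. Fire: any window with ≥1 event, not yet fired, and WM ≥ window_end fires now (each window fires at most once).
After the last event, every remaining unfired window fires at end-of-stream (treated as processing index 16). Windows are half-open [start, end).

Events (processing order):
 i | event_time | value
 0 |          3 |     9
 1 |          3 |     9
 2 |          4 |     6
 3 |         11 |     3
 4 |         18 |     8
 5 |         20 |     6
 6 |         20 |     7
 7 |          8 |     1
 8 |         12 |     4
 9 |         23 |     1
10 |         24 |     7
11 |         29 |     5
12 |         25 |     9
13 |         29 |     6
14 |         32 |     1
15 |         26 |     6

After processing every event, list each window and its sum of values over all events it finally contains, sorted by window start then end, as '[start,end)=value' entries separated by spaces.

i=0 t=3 v=9: → [0,9); WM=3
i=1 t=3 v=9: → [0,9); WM=3
i=2 t=4 v=6: → [0,9); WM=4
i=3 t=11 v=3: → [9,18); WM=11; [0,9) fires=24
i=4 t=18 v=8: → [18,27); WM=18; [9,18) fires=3
i=5 t=20 v=6: → [18,27); WM=20
i=6 t=20 v=7: → [18,27); WM=20
i=7 t=8 v=1: DROP (t<20-2); WM=20
i=8 t=12 v=4: DROP (t<20-2); WM=20
i=9 t=23 v=1: → [18,27); WM=23
i=10 t=24 v=7: → [18,27); WM=24
i=11 t=29 v=5: → [27,36); WM=29; [18,27) fires=29
i=12 t=25 v=9: DROP (t<29-2); WM=29
i=13 t=29 v=6: → [27,36); WM=29
i=14 t=32 v=1: → [27,36); WM=32
i=15 t=26 v=6: DROP (t<32-2); WM=32

[0,9)=24 [9,18)=3 [18,27)=29 [27,36)=12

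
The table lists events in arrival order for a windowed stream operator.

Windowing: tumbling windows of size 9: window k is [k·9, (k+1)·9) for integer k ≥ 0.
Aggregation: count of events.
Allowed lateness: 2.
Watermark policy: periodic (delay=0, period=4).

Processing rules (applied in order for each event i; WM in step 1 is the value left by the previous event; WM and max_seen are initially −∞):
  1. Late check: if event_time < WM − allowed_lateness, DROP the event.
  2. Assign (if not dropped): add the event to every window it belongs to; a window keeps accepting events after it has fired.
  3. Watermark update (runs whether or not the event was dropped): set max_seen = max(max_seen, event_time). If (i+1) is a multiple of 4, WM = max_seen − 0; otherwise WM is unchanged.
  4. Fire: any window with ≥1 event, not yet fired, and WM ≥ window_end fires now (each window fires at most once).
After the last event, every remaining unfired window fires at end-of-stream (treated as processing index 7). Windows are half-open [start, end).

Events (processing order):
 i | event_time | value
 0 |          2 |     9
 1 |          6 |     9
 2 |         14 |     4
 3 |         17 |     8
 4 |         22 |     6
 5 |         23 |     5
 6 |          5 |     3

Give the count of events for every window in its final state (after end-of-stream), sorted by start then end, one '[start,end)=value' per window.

[0,9)=2 [9,18)=2 [18,27)=2

i=0 t=2 v=9: → [0,9); WM=−∞
i=1 t=6 v=9: → [0,9); WM=−∞
i=2 t=14 v=4: → [9,18); WM=−∞
i=3 t=17 v=8: → [9,18); WM=17; [0,9) fires=2
i=4 t=22 v=6: → [18,27); WM=17
i=5 t=23 v=5: → [18,27); WM=17
i=6 t=5 v=3: DROP (t<17-2); WM=17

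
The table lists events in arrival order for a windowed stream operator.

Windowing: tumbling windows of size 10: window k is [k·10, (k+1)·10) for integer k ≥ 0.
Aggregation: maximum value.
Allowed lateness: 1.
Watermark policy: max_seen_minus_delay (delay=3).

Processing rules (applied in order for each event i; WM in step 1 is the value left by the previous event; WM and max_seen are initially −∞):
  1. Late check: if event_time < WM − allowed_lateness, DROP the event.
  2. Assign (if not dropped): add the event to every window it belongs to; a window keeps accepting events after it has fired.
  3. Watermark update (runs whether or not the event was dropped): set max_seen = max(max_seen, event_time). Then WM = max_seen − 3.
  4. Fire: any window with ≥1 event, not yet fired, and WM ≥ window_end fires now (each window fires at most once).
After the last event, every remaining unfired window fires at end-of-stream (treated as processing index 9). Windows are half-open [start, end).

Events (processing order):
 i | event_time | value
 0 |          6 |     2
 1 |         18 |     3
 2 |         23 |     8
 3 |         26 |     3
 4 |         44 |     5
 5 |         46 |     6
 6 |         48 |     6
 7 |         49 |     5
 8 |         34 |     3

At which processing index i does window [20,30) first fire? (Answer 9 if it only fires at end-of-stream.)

i=0 t=6 v=2: → [0,10); WM=3
i=1 t=18 v=3: → [10,20); WM=15; [0,10) fires=2
i=2 t=23 v=8: → [20,30); WM=20; [10,20) fires=3
i=3 t=26 v=3: → [20,30); WM=23
i=4 t=44 v=5: → [40,50); WM=41; [20,30) fires=8
i=5 t=46 v=6: → [40,50); WM=43
i=6 t=48 v=6: → [40,50); WM=45
i=7 t=49 v=5: → [40,50); WM=46
i=8 t=34 v=3: DROP (t<46-1); WM=46

4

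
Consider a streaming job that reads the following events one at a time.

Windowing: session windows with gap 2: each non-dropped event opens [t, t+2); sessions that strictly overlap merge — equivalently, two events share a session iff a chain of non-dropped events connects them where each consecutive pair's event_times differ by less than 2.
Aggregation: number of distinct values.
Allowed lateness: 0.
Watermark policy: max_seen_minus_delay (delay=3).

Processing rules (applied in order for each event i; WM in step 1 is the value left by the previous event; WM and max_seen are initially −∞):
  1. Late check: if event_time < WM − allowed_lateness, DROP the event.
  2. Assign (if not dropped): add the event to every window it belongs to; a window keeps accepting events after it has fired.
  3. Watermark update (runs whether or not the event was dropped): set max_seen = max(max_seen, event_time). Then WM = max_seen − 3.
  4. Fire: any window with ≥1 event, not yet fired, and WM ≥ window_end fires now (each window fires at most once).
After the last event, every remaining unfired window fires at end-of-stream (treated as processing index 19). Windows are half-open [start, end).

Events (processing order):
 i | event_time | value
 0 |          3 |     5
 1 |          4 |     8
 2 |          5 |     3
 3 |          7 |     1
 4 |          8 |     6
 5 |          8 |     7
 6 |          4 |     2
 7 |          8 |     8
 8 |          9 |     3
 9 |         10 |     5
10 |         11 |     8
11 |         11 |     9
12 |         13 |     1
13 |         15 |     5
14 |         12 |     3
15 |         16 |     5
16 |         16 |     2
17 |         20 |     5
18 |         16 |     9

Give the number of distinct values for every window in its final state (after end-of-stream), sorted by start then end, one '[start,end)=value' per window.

i=0 t=3 v=5: → [3,5); WM=0
i=1 t=4 v=8: → [3,6); WM=1
i=2 t=5 v=3: → [3,7); WM=2
i=3 t=7 v=1: → [7,9); WM=4
i=4 t=8 v=6: → [7,10); WM=5
i=5 t=8 v=7: → [7,10); WM=5
i=6 t=4 v=2: DROP (t<5-0); WM=5
i=7 t=8 v=8: → [7,10); WM=5
i=8 t=9 v=3: → [7,11); WM=6
i=9 t=10 v=5: → [7,12); WM=7
i=10 t=11 v=8: → [7,13); WM=8
i=11 t=11 v=9: → [7,13); WM=8
i=12 t=13 v=1: → [13,15); WM=10
i=13 t=15 v=5: → [15,17); WM=12
i=14 t=12 v=3: → [7,15); WM=12
i=15 t=16 v=5: → [15,18); WM=13
i=16 t=16 v=2: → [15,18); WM=13
i=17 t=20 v=5: → [20,22); WM=17
i=18 t=16 v=9: DROP (t<17-0); WM=17

[3,7)=3 [7,15)=7 [15,18)=2 [20,22)=1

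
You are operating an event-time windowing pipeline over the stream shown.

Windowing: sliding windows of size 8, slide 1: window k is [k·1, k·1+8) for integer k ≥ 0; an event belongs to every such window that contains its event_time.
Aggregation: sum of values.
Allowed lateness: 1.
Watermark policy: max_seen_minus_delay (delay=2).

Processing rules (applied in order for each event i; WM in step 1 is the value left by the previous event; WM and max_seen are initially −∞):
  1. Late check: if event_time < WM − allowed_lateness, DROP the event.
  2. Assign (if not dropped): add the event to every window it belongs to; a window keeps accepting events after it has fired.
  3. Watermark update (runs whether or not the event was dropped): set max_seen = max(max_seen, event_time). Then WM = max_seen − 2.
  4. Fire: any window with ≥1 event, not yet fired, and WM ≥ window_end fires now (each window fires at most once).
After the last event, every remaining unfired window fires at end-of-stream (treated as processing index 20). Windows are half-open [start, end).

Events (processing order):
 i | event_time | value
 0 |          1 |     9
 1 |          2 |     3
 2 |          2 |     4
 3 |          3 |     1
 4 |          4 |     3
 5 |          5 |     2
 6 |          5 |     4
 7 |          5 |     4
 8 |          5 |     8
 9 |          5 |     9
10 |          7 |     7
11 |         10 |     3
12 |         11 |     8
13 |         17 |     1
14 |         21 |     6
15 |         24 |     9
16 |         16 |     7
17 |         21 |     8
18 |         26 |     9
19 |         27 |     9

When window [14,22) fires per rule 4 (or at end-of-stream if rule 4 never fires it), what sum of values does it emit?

7

i=0 t=1 v=9: → [1,9),[0,8); WM=-1
i=1 t=2 v=3: → [2,10),[1,9),[0,8); WM=0
i=2 t=2 v=4: → [2,10),[1,9),[0,8); WM=0
i=3 t=3 v=1: → [3,11),[2,10),[1,9),[0,8); WM=1
i=4 t=4 v=3: → [4,12),[3,11),[2,10),[1,9),[0,8); WM=2
i=5 t=5 v=2: → [5,13),[4,12),[3,11),[2,10),[1,9),[0,8); WM=3
i=6 t=5 v=4: → [5,13),[4,12),[3,11),[2,10),[1,9),[0,8); WM=3
i=7 t=5 v=4: → [5,13),[4,12),[3,11),[2,10),[1,9),[0,8); WM=3
i=8 t=5 v=8: → [5,13),[4,12),[3,11),[2,10),[1,9),[0,8); WM=3
i=9 t=5 v=9: → [5,13),[4,12),[3,11),[2,10),[1,9),[0,8); WM=3
i=10 t=7 v=7: → [7,15),[6,14),[5,13),[4,12),[3,11),[2,10),[1,9),[0,8); WM=5
i=11 t=10 v=3: → [10,18),[9,17),[8,16),[7,15),[6,14),[5,13),[4,12),[3,11); WM=8; [0,8) fires=54
i=12 t=11 v=8: → [11,19),[10,18),[9,17),[8,16),[7,15),[6,14),[5,13),[4,12); WM=9; [1,9) fires=54
i=13 t=17 v=1: → [17,25),[16,24),[15,23),[14,22),[13,21),[12,20),[11,19),[10,18); WM=15; [2,10) fires=45 [3,11) fires=41 [4,12) fires=48 [5,13) fires=45 [6,14) fires=18 [7,15) fires=18
i=14 t=21 v=6: → [21,29),[20,28),[19,27),[18,26),[17,25),[16,24),[15,23),[14,22); WM=19; [8,16) fires=11 [9,17) fires=11 [10,18) fires=12 [11,19) fires=9
i=15 t=24 v=9: → [24,32),[23,31),[22,30),[21,29),[20,28),[19,27),[18,26),[17,25); WM=22; [12,20) fires=1 [13,21) fires=1 [14,22) fires=7
i=16 t=16 v=7: DROP (t<22-1); WM=22
i=17 t=21 v=8: → [21,29),[20,28),[19,27),[18,26),[17,25),[16,24),[15,23),[14,22); WM=22
i=18 t=26 v=9: → [26,34),[25,33),[24,32),[23,31),[22,30),[21,29),[20,28),[19,27); WM=24; [15,23) fires=15 [16,24) fires=15
i=19 t=27 v=9: → [27,35),[26,34),[25,33),[24,32),[23,31),[22,30),[21,29),[20,28); WM=25; [17,25) fires=24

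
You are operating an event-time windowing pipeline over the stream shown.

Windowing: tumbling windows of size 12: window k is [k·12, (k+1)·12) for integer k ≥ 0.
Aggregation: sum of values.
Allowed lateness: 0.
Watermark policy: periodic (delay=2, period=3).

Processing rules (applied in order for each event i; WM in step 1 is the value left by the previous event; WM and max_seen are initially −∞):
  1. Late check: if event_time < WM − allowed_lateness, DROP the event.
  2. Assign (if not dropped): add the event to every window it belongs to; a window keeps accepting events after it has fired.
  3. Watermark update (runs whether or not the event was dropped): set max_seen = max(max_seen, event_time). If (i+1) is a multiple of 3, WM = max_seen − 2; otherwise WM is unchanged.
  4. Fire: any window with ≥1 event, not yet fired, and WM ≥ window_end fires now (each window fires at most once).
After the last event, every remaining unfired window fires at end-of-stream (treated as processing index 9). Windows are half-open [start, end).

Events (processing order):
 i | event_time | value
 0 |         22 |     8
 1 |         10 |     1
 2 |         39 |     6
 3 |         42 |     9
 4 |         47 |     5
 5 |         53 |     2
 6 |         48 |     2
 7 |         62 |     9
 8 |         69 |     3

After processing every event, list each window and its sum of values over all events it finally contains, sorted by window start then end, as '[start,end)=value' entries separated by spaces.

i=0 t=22 v=8: → [12,24); WM=−∞
i=1 t=10 v=1: → [0,12); WM=−∞
i=2 t=39 v=6: → [36,48); WM=37; [0,12) fires=1 [12,24) fires=8
i=3 t=42 v=9: → [36,48); WM=37
i=4 t=47 v=5: → [36,48); WM=37
i=5 t=53 v=2: → [48,60); WM=51; [36,48) fires=20
i=6 t=48 v=2: DROP (t<51-0); WM=51
i=7 t=62 v=9: → [60,72); WM=51
i=8 t=69 v=3: → [60,72); WM=67; [48,60) fires=2

[0,12)=1 [12,24)=8 [36,48)=20 [48,60)=2 [60,72)=12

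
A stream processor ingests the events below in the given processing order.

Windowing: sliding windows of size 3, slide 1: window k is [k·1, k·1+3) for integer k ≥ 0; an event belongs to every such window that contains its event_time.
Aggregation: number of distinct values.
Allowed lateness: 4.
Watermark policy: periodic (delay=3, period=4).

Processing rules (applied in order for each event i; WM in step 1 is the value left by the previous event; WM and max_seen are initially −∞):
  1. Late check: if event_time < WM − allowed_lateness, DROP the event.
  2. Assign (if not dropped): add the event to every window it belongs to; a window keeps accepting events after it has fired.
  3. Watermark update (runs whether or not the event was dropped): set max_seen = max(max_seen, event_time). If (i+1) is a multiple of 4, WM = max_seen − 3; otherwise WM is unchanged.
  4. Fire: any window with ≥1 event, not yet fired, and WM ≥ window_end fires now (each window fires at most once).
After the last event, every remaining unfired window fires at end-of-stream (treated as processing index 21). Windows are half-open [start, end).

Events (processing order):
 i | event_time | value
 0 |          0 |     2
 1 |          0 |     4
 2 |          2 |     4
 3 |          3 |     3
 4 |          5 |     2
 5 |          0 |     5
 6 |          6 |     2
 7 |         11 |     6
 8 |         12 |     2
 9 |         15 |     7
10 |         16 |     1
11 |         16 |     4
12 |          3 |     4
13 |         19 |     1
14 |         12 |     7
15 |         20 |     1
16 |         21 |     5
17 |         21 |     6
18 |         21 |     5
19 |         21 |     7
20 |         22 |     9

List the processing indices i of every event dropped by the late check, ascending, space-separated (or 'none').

i=0 t=0 v=2: → [0,3); WM=−∞
i=1 t=0 v=4: → [0,3); WM=−∞
i=2 t=2 v=4: → [2,5),[1,4),[0,3); WM=−∞
i=3 t=3 v=3: → [3,6),[2,5),[1,4); WM=0
i=4 t=5 v=2: → [5,8),[4,7),[3,6); WM=0
i=5 t=0 v=5: → [0,3); WM=0
i=6 t=6 v=2: → [6,9),[5,8),[4,7); WM=0
i=7 t=11 v=6: → [11,14),[10,13),[9,12); WM=8; [0,3) fires=3 [1,4) fires=2 [2,5) fires=2 [3,6) fires=2 [4,7) fires=1 [5,8) fires=1
i=8 t=12 v=2: → [12,15),[11,14),[10,13); WM=8
i=9 t=15 v=7: → [15,18),[14,17),[13,16); WM=8
i=10 t=16 v=1: → [16,19),[15,18),[14,17); WM=8
i=11 t=16 v=4: → [16,19),[15,18),[14,17); WM=13; [6,9) fires=1 [9,12) fires=1 [10,13) fires=2
i=12 t=3 v=4: DROP (t<13-4); WM=13
i=13 t=19 v=1: → [19,22),[18,21),[17,20); WM=13
i=14 t=12 v=7: → [12,15),[11,14),[10,13); WM=13
i=15 t=20 v=1: → [20,23),[19,22),[18,21); WM=17; [11,14) fires=3 [12,15) fires=2 [13,16) fires=1 [14,17) fires=3
i=16 t=21 v=5: → [21,24),[20,23),[19,22); WM=17
i=17 t=21 v=6: → [21,24),[20,23),[19,22); WM=17
i=18 t=21 v=5: → [21,24),[20,23),[19,22); WM=17
i=19 t=21 v=7: → [21,24),[20,23),[19,22); WM=18; [15,18) fires=3
i=20 t=22 v=9: → [22,25),[21,24),[20,23); WM=18

12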